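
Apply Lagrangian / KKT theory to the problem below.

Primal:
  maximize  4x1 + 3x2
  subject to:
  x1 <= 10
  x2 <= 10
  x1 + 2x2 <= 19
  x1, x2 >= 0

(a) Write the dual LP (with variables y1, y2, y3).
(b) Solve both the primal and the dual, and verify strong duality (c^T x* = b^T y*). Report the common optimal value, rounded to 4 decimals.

The standard primal-dual pair for 'max c^T x s.t. A x <= b, x >= 0' is:
  Dual:  min b^T y  s.t.  A^T y >= c,  y >= 0.

So the dual LP is:
  minimize  10y1 + 10y2 + 19y3
  subject to:
    y1 + y3 >= 4
    y2 + 2y3 >= 3
    y1, y2, y3 >= 0

Solving the primal: x* = (10, 4.5).
  primal value c^T x* = 53.5.
Solving the dual: y* = (2.5, 0, 1.5).
  dual value b^T y* = 53.5.
Strong duality: c^T x* = b^T y*. Confirmed.

53.5


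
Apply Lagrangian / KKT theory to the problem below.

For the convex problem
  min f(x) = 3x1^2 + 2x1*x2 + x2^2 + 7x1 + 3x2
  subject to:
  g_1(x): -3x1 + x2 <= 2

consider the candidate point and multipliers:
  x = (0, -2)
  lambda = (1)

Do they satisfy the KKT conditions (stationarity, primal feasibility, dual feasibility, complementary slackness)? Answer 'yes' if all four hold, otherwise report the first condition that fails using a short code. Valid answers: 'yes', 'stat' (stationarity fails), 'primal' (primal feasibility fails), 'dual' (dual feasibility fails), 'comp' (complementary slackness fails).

Gradient of f: grad f(x) = Q x + c = (3, -1)
Constraint values g_i(x) = a_i^T x - b_i:
  g_1((0, -2)) = -4
Stationarity residual: grad f(x) + sum_i lambda_i a_i = (0, 0)
  -> stationarity OK
Primal feasibility (all g_i <= 0): OK
Dual feasibility (all lambda_i >= 0): OK
Complementary slackness (lambda_i * g_i(x) = 0 for all i): FAILS

Verdict: the first failing condition is complementary_slackness -> comp.

comp


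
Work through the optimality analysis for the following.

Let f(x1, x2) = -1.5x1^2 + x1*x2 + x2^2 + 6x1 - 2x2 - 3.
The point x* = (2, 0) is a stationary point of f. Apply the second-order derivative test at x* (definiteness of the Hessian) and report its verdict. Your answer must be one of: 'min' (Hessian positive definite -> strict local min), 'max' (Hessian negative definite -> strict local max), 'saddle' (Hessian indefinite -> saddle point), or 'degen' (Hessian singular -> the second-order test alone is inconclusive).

Compute the Hessian H = grad^2 f:
  H = [[-3, 1], [1, 2]]
Verify stationarity: grad f(x*) = H x* + g = (0, 0).
Eigenvalues of H: -3.1926, 2.1926.
Eigenvalues have mixed signs, so H is indefinite -> x* is a saddle point.

saddle


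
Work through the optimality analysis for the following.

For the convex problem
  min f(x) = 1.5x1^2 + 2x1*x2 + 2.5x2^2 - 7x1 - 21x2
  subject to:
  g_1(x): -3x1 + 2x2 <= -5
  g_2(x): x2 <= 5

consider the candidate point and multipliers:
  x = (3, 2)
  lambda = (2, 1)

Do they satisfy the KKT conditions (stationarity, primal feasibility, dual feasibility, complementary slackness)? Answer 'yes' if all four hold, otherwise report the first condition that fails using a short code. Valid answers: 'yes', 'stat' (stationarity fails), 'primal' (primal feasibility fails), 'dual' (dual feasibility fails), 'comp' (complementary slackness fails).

Gradient of f: grad f(x) = Q x + c = (6, -5)
Constraint values g_i(x) = a_i^T x - b_i:
  g_1((3, 2)) = 0
  g_2((3, 2)) = -3
Stationarity residual: grad f(x) + sum_i lambda_i a_i = (0, 0)
  -> stationarity OK
Primal feasibility (all g_i <= 0): OK
Dual feasibility (all lambda_i >= 0): OK
Complementary slackness (lambda_i * g_i(x) = 0 for all i): FAILS

Verdict: the first failing condition is complementary_slackness -> comp.

comp


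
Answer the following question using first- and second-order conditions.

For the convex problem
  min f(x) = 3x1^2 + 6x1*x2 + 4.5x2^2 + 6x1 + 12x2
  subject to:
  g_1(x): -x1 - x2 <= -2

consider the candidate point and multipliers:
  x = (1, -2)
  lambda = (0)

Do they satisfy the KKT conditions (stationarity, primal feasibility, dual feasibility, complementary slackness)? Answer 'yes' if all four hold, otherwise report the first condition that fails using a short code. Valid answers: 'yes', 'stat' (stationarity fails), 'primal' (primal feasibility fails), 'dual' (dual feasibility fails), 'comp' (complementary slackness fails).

Gradient of f: grad f(x) = Q x + c = (0, 0)
Constraint values g_i(x) = a_i^T x - b_i:
  g_1((1, -2)) = 3
Stationarity residual: grad f(x) + sum_i lambda_i a_i = (0, 0)
  -> stationarity OK
Primal feasibility (all g_i <= 0): FAILS
Dual feasibility (all lambda_i >= 0): OK
Complementary slackness (lambda_i * g_i(x) = 0 for all i): OK

Verdict: the first failing condition is primal_feasibility -> primal.

primal


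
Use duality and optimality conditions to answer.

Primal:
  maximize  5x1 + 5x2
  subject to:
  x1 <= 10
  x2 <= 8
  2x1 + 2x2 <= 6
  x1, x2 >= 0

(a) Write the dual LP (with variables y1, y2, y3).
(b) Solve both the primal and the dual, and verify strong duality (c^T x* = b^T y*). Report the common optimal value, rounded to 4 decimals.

The standard primal-dual pair for 'max c^T x s.t. A x <= b, x >= 0' is:
  Dual:  min b^T y  s.t.  A^T y >= c,  y >= 0.

So the dual LP is:
  minimize  10y1 + 8y2 + 6y3
  subject to:
    y1 + 2y3 >= 5
    y2 + 2y3 >= 5
    y1, y2, y3 >= 0

Solving the primal: x* = (3, 0).
  primal value c^T x* = 15.
Solving the dual: y* = (0, 0, 2.5).
  dual value b^T y* = 15.
Strong duality: c^T x* = b^T y*. Confirmed.

15


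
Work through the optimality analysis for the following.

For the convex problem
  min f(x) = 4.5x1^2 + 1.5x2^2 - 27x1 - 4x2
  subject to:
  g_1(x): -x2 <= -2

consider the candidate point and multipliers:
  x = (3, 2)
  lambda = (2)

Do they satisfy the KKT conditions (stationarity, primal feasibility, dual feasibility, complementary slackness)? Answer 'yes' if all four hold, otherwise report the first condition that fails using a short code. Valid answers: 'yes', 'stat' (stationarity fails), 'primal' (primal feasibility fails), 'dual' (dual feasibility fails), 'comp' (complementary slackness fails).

Gradient of f: grad f(x) = Q x + c = (0, 2)
Constraint values g_i(x) = a_i^T x - b_i:
  g_1((3, 2)) = 0
Stationarity residual: grad f(x) + sum_i lambda_i a_i = (0, 0)
  -> stationarity OK
Primal feasibility (all g_i <= 0): OK
Dual feasibility (all lambda_i >= 0): OK
Complementary slackness (lambda_i * g_i(x) = 0 for all i): OK

Verdict: yes, KKT holds.

yes


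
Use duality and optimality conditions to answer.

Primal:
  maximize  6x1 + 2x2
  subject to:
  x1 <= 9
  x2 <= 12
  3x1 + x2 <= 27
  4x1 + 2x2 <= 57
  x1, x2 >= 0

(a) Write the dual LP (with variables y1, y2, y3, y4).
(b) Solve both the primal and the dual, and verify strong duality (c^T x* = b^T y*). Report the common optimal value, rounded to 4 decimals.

The standard primal-dual pair for 'max c^T x s.t. A x <= b, x >= 0' is:
  Dual:  min b^T y  s.t.  A^T y >= c,  y >= 0.

So the dual LP is:
  minimize  9y1 + 12y2 + 27y3 + 57y4
  subject to:
    y1 + 3y3 + 4y4 >= 6
    y2 + y3 + 2y4 >= 2
    y1, y2, y3, y4 >= 0

Solving the primal: x* = (5, 12).
  primal value c^T x* = 54.
Solving the dual: y* = (0, 0, 2, 0).
  dual value b^T y* = 54.
Strong duality: c^T x* = b^T y*. Confirmed.

54


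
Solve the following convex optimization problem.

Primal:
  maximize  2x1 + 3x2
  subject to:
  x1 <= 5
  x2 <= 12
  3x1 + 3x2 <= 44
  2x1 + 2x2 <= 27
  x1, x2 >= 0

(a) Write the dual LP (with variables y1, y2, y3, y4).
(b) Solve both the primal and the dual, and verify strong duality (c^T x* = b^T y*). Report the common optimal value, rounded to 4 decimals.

The standard primal-dual pair for 'max c^T x s.t. A x <= b, x >= 0' is:
  Dual:  min b^T y  s.t.  A^T y >= c,  y >= 0.

So the dual LP is:
  minimize  5y1 + 12y2 + 44y3 + 27y4
  subject to:
    y1 + 3y3 + 2y4 >= 2
    y2 + 3y3 + 2y4 >= 3
    y1, y2, y3, y4 >= 0

Solving the primal: x* = (1.5, 12).
  primal value c^T x* = 39.
Solving the dual: y* = (0, 1, 0, 1).
  dual value b^T y* = 39.
Strong duality: c^T x* = b^T y*. Confirmed.

39


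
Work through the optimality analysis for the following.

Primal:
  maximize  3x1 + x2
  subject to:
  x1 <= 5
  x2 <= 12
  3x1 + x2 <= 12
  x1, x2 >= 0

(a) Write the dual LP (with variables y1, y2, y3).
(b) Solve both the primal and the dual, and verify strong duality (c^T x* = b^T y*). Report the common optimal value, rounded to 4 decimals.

The standard primal-dual pair for 'max c^T x s.t. A x <= b, x >= 0' is:
  Dual:  min b^T y  s.t.  A^T y >= c,  y >= 0.

So the dual LP is:
  minimize  5y1 + 12y2 + 12y3
  subject to:
    y1 + 3y3 >= 3
    y2 + y3 >= 1
    y1, y2, y3 >= 0

Solving the primal: x* = (4, 0).
  primal value c^T x* = 12.
Solving the dual: y* = (0, 0, 1).
  dual value b^T y* = 12.
Strong duality: c^T x* = b^T y*. Confirmed.

12


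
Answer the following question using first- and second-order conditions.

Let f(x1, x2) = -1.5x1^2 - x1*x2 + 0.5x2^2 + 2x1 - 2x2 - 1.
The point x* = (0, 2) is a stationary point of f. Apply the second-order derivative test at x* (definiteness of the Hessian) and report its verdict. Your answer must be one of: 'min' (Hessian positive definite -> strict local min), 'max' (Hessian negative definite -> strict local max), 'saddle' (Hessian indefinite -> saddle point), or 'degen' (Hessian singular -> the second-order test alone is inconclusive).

Compute the Hessian H = grad^2 f:
  H = [[-3, -1], [-1, 1]]
Verify stationarity: grad f(x*) = H x* + g = (0, 0).
Eigenvalues of H: -3.2361, 1.2361.
Eigenvalues have mixed signs, so H is indefinite -> x* is a saddle point.

saddle


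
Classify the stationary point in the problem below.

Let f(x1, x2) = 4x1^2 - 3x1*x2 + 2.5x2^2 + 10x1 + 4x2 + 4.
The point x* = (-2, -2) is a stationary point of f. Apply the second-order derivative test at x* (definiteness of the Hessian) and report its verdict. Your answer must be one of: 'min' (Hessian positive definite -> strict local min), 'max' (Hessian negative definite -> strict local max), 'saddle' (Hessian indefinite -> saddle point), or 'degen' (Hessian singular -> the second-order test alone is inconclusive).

Compute the Hessian H = grad^2 f:
  H = [[8, -3], [-3, 5]]
Verify stationarity: grad f(x*) = H x* + g = (0, 0).
Eigenvalues of H: 3.1459, 9.8541.
Both eigenvalues > 0, so H is positive definite -> x* is a strict local min.

min


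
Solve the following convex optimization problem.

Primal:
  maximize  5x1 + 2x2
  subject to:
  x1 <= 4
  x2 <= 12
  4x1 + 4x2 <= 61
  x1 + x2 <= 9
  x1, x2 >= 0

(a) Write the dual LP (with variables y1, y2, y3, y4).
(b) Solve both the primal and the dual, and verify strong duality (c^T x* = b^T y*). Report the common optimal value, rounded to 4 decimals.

The standard primal-dual pair for 'max c^T x s.t. A x <= b, x >= 0' is:
  Dual:  min b^T y  s.t.  A^T y >= c,  y >= 0.

So the dual LP is:
  minimize  4y1 + 12y2 + 61y3 + 9y4
  subject to:
    y1 + 4y3 + y4 >= 5
    y2 + 4y3 + y4 >= 2
    y1, y2, y3, y4 >= 0

Solving the primal: x* = (4, 5).
  primal value c^T x* = 30.
Solving the dual: y* = (3, 0, 0, 2).
  dual value b^T y* = 30.
Strong duality: c^T x* = b^T y*. Confirmed.

30


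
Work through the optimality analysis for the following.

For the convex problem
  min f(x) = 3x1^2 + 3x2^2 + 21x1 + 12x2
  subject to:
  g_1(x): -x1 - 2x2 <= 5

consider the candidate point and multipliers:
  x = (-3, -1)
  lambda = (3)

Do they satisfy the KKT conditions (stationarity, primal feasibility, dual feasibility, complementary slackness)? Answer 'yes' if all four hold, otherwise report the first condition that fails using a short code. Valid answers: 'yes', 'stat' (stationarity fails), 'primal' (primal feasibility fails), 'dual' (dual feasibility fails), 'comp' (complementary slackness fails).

Gradient of f: grad f(x) = Q x + c = (3, 6)
Constraint values g_i(x) = a_i^T x - b_i:
  g_1((-3, -1)) = 0
Stationarity residual: grad f(x) + sum_i lambda_i a_i = (0, 0)
  -> stationarity OK
Primal feasibility (all g_i <= 0): OK
Dual feasibility (all lambda_i >= 0): OK
Complementary slackness (lambda_i * g_i(x) = 0 for all i): OK

Verdict: yes, KKT holds.

yes


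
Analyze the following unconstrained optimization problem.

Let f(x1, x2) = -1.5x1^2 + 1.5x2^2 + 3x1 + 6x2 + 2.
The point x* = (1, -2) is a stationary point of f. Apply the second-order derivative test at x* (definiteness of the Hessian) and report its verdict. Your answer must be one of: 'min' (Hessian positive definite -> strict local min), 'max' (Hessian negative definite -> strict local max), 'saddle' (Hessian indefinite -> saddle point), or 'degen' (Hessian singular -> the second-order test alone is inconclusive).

Compute the Hessian H = grad^2 f:
  H = [[-3, 0], [0, 3]]
Verify stationarity: grad f(x*) = H x* + g = (0, 0).
Eigenvalues of H: -3, 3.
Eigenvalues have mixed signs, so H is indefinite -> x* is a saddle point.

saddle


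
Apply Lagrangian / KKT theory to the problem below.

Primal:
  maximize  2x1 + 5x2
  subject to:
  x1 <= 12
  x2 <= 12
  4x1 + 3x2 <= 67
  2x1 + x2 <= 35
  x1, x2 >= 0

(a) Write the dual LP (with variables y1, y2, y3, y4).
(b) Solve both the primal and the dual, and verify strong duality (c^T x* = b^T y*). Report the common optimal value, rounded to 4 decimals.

The standard primal-dual pair for 'max c^T x s.t. A x <= b, x >= 0' is:
  Dual:  min b^T y  s.t.  A^T y >= c,  y >= 0.

So the dual LP is:
  minimize  12y1 + 12y2 + 67y3 + 35y4
  subject to:
    y1 + 4y3 + 2y4 >= 2
    y2 + 3y3 + y4 >= 5
    y1, y2, y3, y4 >= 0

Solving the primal: x* = (7.75, 12).
  primal value c^T x* = 75.5.
Solving the dual: y* = (0, 3.5, 0.5, 0).
  dual value b^T y* = 75.5.
Strong duality: c^T x* = b^T y*. Confirmed.

75.5


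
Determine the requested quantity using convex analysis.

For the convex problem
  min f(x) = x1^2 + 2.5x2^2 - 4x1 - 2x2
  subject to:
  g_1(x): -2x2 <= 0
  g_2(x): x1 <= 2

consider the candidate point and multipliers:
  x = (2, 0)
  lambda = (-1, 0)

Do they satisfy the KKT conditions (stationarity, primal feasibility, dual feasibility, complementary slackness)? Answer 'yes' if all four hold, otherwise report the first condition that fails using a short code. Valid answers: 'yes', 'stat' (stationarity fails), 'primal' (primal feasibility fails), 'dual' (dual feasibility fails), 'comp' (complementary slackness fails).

Gradient of f: grad f(x) = Q x + c = (0, -2)
Constraint values g_i(x) = a_i^T x - b_i:
  g_1((2, 0)) = 0
  g_2((2, 0)) = 0
Stationarity residual: grad f(x) + sum_i lambda_i a_i = (0, 0)
  -> stationarity OK
Primal feasibility (all g_i <= 0): OK
Dual feasibility (all lambda_i >= 0): FAILS
Complementary slackness (lambda_i * g_i(x) = 0 for all i): OK

Verdict: the first failing condition is dual_feasibility -> dual.

dual


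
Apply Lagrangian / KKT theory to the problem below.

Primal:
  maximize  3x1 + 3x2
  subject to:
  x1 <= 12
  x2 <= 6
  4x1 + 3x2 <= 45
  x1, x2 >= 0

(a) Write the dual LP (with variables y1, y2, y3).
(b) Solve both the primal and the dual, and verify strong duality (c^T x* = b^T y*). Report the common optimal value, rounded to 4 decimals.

The standard primal-dual pair for 'max c^T x s.t. A x <= b, x >= 0' is:
  Dual:  min b^T y  s.t.  A^T y >= c,  y >= 0.

So the dual LP is:
  minimize  12y1 + 6y2 + 45y3
  subject to:
    y1 + 4y3 >= 3
    y2 + 3y3 >= 3
    y1, y2, y3 >= 0

Solving the primal: x* = (6.75, 6).
  primal value c^T x* = 38.25.
Solving the dual: y* = (0, 0.75, 0.75).
  dual value b^T y* = 38.25.
Strong duality: c^T x* = b^T y*. Confirmed.

38.25


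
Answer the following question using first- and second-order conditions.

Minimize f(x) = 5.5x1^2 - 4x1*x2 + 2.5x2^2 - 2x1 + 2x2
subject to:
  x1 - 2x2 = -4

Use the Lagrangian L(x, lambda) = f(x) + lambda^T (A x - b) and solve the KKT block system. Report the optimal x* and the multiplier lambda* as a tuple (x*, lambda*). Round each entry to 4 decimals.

Form the Lagrangian:
  L(x, lambda) = (1/2) x^T Q x + c^T x + lambda^T (A x - b)
Stationarity (grad_x L = 0): Q x + c + A^T lambda = 0.
Primal feasibility: A x = b.

This gives the KKT block system:
  [ Q   A^T ] [ x     ]   [-c ]
  [ A    0  ] [ lambda ] = [ b ]

Solving the linear system:
  x*      = (0.4848, 2.2424)
  lambda* = (5.6364)
  f(x*)   = 13.0303

x* = (0.4848, 2.2424), lambda* = (5.6364)


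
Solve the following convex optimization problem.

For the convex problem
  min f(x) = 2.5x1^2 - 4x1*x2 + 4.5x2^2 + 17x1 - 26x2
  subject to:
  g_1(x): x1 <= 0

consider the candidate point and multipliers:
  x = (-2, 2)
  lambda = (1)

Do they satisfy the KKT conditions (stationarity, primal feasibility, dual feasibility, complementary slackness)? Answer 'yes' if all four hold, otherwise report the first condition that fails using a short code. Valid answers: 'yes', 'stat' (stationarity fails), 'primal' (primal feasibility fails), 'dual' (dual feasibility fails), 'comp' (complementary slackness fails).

Gradient of f: grad f(x) = Q x + c = (-1, 0)
Constraint values g_i(x) = a_i^T x - b_i:
  g_1((-2, 2)) = -2
Stationarity residual: grad f(x) + sum_i lambda_i a_i = (0, 0)
  -> stationarity OK
Primal feasibility (all g_i <= 0): OK
Dual feasibility (all lambda_i >= 0): OK
Complementary slackness (lambda_i * g_i(x) = 0 for all i): FAILS

Verdict: the first failing condition is complementary_slackness -> comp.

comp


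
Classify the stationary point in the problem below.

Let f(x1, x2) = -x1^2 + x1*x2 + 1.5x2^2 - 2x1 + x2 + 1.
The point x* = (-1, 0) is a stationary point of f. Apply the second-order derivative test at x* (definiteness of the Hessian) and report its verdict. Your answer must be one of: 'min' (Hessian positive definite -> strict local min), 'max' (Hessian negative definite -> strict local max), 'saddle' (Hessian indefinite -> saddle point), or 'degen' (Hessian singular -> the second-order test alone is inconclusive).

Compute the Hessian H = grad^2 f:
  H = [[-2, 1], [1, 3]]
Verify stationarity: grad f(x*) = H x* + g = (0, 0).
Eigenvalues of H: -2.1926, 3.1926.
Eigenvalues have mixed signs, so H is indefinite -> x* is a saddle point.

saddle


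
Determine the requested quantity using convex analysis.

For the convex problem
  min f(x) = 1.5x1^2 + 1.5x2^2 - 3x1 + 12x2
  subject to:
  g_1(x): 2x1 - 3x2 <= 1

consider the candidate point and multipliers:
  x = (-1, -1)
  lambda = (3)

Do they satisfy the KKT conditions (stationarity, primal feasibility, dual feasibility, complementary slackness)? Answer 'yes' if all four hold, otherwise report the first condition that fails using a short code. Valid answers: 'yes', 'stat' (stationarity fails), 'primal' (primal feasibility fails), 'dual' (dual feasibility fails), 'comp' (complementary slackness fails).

Gradient of f: grad f(x) = Q x + c = (-6, 9)
Constraint values g_i(x) = a_i^T x - b_i:
  g_1((-1, -1)) = 0
Stationarity residual: grad f(x) + sum_i lambda_i a_i = (0, 0)
  -> stationarity OK
Primal feasibility (all g_i <= 0): OK
Dual feasibility (all lambda_i >= 0): OK
Complementary slackness (lambda_i * g_i(x) = 0 for all i): OK

Verdict: yes, KKT holds.

yes


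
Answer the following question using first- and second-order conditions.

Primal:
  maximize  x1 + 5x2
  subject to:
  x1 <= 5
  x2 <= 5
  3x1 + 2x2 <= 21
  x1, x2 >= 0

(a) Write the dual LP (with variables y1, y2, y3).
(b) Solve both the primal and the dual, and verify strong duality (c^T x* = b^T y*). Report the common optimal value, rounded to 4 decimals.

The standard primal-dual pair for 'max c^T x s.t. A x <= b, x >= 0' is:
  Dual:  min b^T y  s.t.  A^T y >= c,  y >= 0.

So the dual LP is:
  minimize  5y1 + 5y2 + 21y3
  subject to:
    y1 + 3y3 >= 1
    y2 + 2y3 >= 5
    y1, y2, y3 >= 0

Solving the primal: x* = (3.6667, 5).
  primal value c^T x* = 28.6667.
Solving the dual: y* = (0, 4.3333, 0.3333).
  dual value b^T y* = 28.6667.
Strong duality: c^T x* = b^T y*. Confirmed.

28.6667


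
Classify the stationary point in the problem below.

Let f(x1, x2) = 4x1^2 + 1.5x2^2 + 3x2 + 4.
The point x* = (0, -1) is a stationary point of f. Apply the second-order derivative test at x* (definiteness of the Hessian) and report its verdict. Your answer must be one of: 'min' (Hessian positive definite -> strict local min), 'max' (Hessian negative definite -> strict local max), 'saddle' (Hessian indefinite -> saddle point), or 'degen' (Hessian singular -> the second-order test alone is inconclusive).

Compute the Hessian H = grad^2 f:
  H = [[8, 0], [0, 3]]
Verify stationarity: grad f(x*) = H x* + g = (0, 0).
Eigenvalues of H: 3, 8.
Both eigenvalues > 0, so H is positive definite -> x* is a strict local min.

min


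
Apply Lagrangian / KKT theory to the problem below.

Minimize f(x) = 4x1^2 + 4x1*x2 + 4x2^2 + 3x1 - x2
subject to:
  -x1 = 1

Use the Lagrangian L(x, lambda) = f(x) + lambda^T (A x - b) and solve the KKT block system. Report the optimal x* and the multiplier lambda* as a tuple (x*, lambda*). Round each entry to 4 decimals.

Form the Lagrangian:
  L(x, lambda) = (1/2) x^T Q x + c^T x + lambda^T (A x - b)
Stationarity (grad_x L = 0): Q x + c + A^T lambda = 0.
Primal feasibility: A x = b.

This gives the KKT block system:
  [ Q   A^T ] [ x     ]   [-c ]
  [ A    0  ] [ lambda ] = [ b ]

Solving the linear system:
  x*      = (-1, 0.625)
  lambda* = (-2.5)
  f(x*)   = -0.5625

x* = (-1, 0.625), lambda* = (-2.5)


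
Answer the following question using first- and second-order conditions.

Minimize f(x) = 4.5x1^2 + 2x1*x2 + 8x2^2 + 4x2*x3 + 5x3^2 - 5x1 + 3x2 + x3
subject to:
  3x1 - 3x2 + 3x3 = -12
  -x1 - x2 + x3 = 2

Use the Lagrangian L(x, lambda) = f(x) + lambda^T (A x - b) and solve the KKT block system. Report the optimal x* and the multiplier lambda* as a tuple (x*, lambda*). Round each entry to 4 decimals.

Form the Lagrangian:
  L(x, lambda) = (1/2) x^T Q x + c^T x + lambda^T (A x - b)
Stationarity (grad_x L = 0): Q x + c + A^T lambda = 0.
Primal feasibility: A x = b.

This gives the KKT block system:
  [ Q   A^T ] [ x     ]   [-c ]
  [ A    0  ] [ lambda ] = [ b ]

Solving the linear system:
  x*      = (-3, 0.4706, -0.5294)
  lambda* = (5.5784, -14.3235)
  f(x*)   = 55.7353

x* = (-3, 0.4706, -0.5294), lambda* = (5.5784, -14.3235)


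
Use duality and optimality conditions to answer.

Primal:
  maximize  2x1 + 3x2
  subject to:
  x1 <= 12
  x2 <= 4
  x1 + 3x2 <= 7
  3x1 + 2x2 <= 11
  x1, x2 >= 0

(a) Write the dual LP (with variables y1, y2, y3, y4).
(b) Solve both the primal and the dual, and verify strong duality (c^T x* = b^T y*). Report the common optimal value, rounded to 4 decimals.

The standard primal-dual pair for 'max c^T x s.t. A x <= b, x >= 0' is:
  Dual:  min b^T y  s.t.  A^T y >= c,  y >= 0.

So the dual LP is:
  minimize  12y1 + 4y2 + 7y3 + 11y4
  subject to:
    y1 + y3 + 3y4 >= 2
    y2 + 3y3 + 2y4 >= 3
    y1, y2, y3, y4 >= 0

Solving the primal: x* = (2.7143, 1.4286).
  primal value c^T x* = 9.7143.
Solving the dual: y* = (0, 0, 0.7143, 0.4286).
  dual value b^T y* = 9.7143.
Strong duality: c^T x* = b^T y*. Confirmed.

9.7143


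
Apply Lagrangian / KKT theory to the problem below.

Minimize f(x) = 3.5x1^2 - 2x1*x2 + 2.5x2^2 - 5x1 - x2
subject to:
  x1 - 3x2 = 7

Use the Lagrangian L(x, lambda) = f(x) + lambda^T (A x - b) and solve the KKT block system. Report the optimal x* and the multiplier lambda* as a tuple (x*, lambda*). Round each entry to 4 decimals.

Form the Lagrangian:
  L(x, lambda) = (1/2) x^T Q x + c^T x + lambda^T (A x - b)
Stationarity (grad_x L = 0): Q x + c + A^T lambda = 0.
Primal feasibility: A x = b.

This gives the KKT block system:
  [ Q   A^T ] [ x     ]   [-c ]
  [ A    0  ] [ lambda ] = [ b ]

Solving the linear system:
  x*      = (0.7321, -2.0893)
  lambda* = (-4.3036)
  f(x*)   = 14.2768

x* = (0.7321, -2.0893), lambda* = (-4.3036)


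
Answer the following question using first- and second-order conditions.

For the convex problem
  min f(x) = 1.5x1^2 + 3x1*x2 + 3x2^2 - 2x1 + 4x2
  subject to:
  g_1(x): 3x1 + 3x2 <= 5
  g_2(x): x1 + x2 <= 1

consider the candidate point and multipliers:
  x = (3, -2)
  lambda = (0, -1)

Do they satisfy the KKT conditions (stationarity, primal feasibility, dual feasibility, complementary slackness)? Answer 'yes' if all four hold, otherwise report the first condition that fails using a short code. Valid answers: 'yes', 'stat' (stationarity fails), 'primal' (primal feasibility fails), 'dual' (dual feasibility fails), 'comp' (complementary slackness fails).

Gradient of f: grad f(x) = Q x + c = (1, 1)
Constraint values g_i(x) = a_i^T x - b_i:
  g_1((3, -2)) = -2
  g_2((3, -2)) = 0
Stationarity residual: grad f(x) + sum_i lambda_i a_i = (0, 0)
  -> stationarity OK
Primal feasibility (all g_i <= 0): OK
Dual feasibility (all lambda_i >= 0): FAILS
Complementary slackness (lambda_i * g_i(x) = 0 for all i): OK

Verdict: the first failing condition is dual_feasibility -> dual.

dual


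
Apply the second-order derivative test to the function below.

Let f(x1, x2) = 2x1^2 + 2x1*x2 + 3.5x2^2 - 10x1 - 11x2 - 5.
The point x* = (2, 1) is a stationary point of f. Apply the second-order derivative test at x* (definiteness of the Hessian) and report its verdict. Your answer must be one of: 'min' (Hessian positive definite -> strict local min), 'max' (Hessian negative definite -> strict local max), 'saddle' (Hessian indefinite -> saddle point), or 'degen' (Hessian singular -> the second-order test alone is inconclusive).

Compute the Hessian H = grad^2 f:
  H = [[4, 2], [2, 7]]
Verify stationarity: grad f(x*) = H x* + g = (0, 0).
Eigenvalues of H: 3, 8.
Both eigenvalues > 0, so H is positive definite -> x* is a strict local min.

min


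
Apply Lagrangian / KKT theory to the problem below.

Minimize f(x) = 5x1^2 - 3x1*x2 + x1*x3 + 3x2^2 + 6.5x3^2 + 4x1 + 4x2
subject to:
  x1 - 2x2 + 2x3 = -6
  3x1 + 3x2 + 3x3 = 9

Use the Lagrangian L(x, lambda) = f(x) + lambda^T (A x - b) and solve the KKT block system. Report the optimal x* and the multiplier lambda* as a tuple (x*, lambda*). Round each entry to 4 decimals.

Form the Lagrangian:
  L(x, lambda) = (1/2) x^T Q x + c^T x + lambda^T (A x - b)
Stationarity (grad_x L = 0): Q x + c + A^T lambda = 0.
Primal feasibility: A x = b.

This gives the KKT block system:
  [ Q   A^T ] [ x     ]   [-c ]
  [ A    0  ] [ lambda ] = [ b ]

Solving the linear system:
  x*      = (0.5936, 2.8516, -0.4452)
  lambda* = (6.1307, -2.3557)
  f(x*)   = 35.8834

x* = (0.5936, 2.8516, -0.4452), lambda* = (6.1307, -2.3557)


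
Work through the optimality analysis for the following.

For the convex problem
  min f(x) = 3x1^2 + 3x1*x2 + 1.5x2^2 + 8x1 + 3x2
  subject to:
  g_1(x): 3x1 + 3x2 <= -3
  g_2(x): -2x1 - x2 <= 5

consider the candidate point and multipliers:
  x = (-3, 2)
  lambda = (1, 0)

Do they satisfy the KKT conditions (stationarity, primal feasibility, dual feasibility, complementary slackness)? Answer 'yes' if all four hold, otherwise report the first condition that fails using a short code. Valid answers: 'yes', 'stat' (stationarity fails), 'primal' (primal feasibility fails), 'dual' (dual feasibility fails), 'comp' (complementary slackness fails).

Gradient of f: grad f(x) = Q x + c = (-4, 0)
Constraint values g_i(x) = a_i^T x - b_i:
  g_1((-3, 2)) = 0
  g_2((-3, 2)) = -1
Stationarity residual: grad f(x) + sum_i lambda_i a_i = (-1, 3)
  -> stationarity FAILS
Primal feasibility (all g_i <= 0): OK
Dual feasibility (all lambda_i >= 0): OK
Complementary slackness (lambda_i * g_i(x) = 0 for all i): OK

Verdict: the first failing condition is stationarity -> stat.

stat


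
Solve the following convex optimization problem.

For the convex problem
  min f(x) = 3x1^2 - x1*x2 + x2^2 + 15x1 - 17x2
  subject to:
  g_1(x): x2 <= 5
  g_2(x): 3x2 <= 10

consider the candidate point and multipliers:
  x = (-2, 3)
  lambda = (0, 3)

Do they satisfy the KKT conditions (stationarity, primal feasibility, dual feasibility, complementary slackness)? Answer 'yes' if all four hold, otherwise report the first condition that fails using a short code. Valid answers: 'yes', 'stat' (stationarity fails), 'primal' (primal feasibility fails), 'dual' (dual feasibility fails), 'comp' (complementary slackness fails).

Gradient of f: grad f(x) = Q x + c = (0, -9)
Constraint values g_i(x) = a_i^T x - b_i:
  g_1((-2, 3)) = -2
  g_2((-2, 3)) = -1
Stationarity residual: grad f(x) + sum_i lambda_i a_i = (0, 0)
  -> stationarity OK
Primal feasibility (all g_i <= 0): OK
Dual feasibility (all lambda_i >= 0): OK
Complementary slackness (lambda_i * g_i(x) = 0 for all i): FAILS

Verdict: the first failing condition is complementary_slackness -> comp.

comp


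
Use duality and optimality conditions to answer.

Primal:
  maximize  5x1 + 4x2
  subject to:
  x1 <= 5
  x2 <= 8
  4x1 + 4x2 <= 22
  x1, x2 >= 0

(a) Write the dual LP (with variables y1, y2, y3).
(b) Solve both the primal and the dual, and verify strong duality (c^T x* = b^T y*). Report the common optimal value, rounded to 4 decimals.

The standard primal-dual pair for 'max c^T x s.t. A x <= b, x >= 0' is:
  Dual:  min b^T y  s.t.  A^T y >= c,  y >= 0.

So the dual LP is:
  minimize  5y1 + 8y2 + 22y3
  subject to:
    y1 + 4y3 >= 5
    y2 + 4y3 >= 4
    y1, y2, y3 >= 0

Solving the primal: x* = (5, 0.5).
  primal value c^T x* = 27.
Solving the dual: y* = (1, 0, 1).
  dual value b^T y* = 27.
Strong duality: c^T x* = b^T y*. Confirmed.

27


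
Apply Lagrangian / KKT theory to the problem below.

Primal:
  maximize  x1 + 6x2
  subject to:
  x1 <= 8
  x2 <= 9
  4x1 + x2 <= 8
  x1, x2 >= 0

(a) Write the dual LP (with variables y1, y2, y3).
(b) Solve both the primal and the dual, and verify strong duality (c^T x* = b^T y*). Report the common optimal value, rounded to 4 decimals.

The standard primal-dual pair for 'max c^T x s.t. A x <= b, x >= 0' is:
  Dual:  min b^T y  s.t.  A^T y >= c,  y >= 0.

So the dual LP is:
  minimize  8y1 + 9y2 + 8y3
  subject to:
    y1 + 4y3 >= 1
    y2 + y3 >= 6
    y1, y2, y3 >= 0

Solving the primal: x* = (0, 8).
  primal value c^T x* = 48.
Solving the dual: y* = (0, 0, 6).
  dual value b^T y* = 48.
Strong duality: c^T x* = b^T y*. Confirmed.

48


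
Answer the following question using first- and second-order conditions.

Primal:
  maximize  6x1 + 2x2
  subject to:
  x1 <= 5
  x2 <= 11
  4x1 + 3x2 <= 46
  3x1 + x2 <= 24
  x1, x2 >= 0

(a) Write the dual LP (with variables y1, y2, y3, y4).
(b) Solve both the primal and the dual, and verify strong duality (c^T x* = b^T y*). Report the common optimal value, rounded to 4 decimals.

The standard primal-dual pair for 'max c^T x s.t. A x <= b, x >= 0' is:
  Dual:  min b^T y  s.t.  A^T y >= c,  y >= 0.

So the dual LP is:
  minimize  5y1 + 11y2 + 46y3 + 24y4
  subject to:
    y1 + 4y3 + 3y4 >= 6
    y2 + 3y3 + y4 >= 2
    y1, y2, y3, y4 >= 0

Solving the primal: x* = (5, 8.6667).
  primal value c^T x* = 47.3333.
Solving the dual: y* = (3.3333, 0, 0.6667, 0).
  dual value b^T y* = 47.3333.
Strong duality: c^T x* = b^T y*. Confirmed.

47.3333


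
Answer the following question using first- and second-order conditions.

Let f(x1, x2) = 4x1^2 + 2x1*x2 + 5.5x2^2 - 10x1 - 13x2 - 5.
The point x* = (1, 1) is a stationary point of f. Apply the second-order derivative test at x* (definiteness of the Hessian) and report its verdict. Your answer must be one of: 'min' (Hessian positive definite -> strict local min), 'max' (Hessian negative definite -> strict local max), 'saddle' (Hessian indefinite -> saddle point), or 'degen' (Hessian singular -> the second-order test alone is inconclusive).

Compute the Hessian H = grad^2 f:
  H = [[8, 2], [2, 11]]
Verify stationarity: grad f(x*) = H x* + g = (0, 0).
Eigenvalues of H: 7, 12.
Both eigenvalues > 0, so H is positive definite -> x* is a strict local min.

min


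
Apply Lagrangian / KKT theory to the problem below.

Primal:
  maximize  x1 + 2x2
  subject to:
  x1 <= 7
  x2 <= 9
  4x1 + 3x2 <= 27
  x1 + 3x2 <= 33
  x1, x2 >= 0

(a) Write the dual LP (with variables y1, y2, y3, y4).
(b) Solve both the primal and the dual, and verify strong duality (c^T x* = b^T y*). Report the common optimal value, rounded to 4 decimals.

The standard primal-dual pair for 'max c^T x s.t. A x <= b, x >= 0' is:
  Dual:  min b^T y  s.t.  A^T y >= c,  y >= 0.

So the dual LP is:
  minimize  7y1 + 9y2 + 27y3 + 33y4
  subject to:
    y1 + 4y3 + y4 >= 1
    y2 + 3y3 + 3y4 >= 2
    y1, y2, y3, y4 >= 0

Solving the primal: x* = (0, 9).
  primal value c^T x* = 18.
Solving the dual: y* = (0, 1.25, 0.25, 0).
  dual value b^T y* = 18.
Strong duality: c^T x* = b^T y*. Confirmed.

18


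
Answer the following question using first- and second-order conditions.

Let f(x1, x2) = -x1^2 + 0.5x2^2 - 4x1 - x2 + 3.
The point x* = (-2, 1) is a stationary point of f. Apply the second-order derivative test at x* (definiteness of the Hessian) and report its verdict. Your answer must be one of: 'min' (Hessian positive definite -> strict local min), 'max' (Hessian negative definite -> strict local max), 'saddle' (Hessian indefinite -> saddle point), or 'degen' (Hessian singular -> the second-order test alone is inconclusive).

Compute the Hessian H = grad^2 f:
  H = [[-2, 0], [0, 1]]
Verify stationarity: grad f(x*) = H x* + g = (0, 0).
Eigenvalues of H: -2, 1.
Eigenvalues have mixed signs, so H is indefinite -> x* is a saddle point.

saddle


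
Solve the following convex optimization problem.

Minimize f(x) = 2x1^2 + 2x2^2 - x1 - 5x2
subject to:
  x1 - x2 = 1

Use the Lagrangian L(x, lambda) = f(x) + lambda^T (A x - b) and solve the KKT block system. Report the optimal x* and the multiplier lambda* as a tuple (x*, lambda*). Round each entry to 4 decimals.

Form the Lagrangian:
  L(x, lambda) = (1/2) x^T Q x + c^T x + lambda^T (A x - b)
Stationarity (grad_x L = 0): Q x + c + A^T lambda = 0.
Primal feasibility: A x = b.

This gives the KKT block system:
  [ Q   A^T ] [ x     ]   [-c ]
  [ A    0  ] [ lambda ] = [ b ]

Solving the linear system:
  x*      = (1.25, 0.25)
  lambda* = (-4)
  f(x*)   = 0.75

x* = (1.25, 0.25), lambda* = (-4)


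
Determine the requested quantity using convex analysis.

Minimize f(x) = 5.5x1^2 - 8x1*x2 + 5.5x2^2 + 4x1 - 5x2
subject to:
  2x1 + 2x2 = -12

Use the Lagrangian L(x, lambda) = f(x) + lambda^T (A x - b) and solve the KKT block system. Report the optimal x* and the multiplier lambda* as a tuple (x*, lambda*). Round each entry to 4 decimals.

Form the Lagrangian:
  L(x, lambda) = (1/2) x^T Q x + c^T x + lambda^T (A x - b)
Stationarity (grad_x L = 0): Q x + c + A^T lambda = 0.
Primal feasibility: A x = b.

This gives the KKT block system:
  [ Q   A^T ] [ x     ]   [-c ]
  [ A    0  ] [ lambda ] = [ b ]

Solving the linear system:
  x*      = (-3.2368, -2.7632)
  lambda* = (4.75)
  f(x*)   = 28.9342

x* = (-3.2368, -2.7632), lambda* = (4.75)


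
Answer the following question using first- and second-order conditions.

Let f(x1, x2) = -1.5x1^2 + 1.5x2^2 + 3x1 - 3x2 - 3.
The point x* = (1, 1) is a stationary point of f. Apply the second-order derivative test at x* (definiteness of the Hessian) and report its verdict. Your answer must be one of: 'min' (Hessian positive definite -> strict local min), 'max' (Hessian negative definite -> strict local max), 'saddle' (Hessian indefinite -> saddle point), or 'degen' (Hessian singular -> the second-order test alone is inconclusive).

Compute the Hessian H = grad^2 f:
  H = [[-3, 0], [0, 3]]
Verify stationarity: grad f(x*) = H x* + g = (0, 0).
Eigenvalues of H: -3, 3.
Eigenvalues have mixed signs, so H is indefinite -> x* is a saddle point.

saddle


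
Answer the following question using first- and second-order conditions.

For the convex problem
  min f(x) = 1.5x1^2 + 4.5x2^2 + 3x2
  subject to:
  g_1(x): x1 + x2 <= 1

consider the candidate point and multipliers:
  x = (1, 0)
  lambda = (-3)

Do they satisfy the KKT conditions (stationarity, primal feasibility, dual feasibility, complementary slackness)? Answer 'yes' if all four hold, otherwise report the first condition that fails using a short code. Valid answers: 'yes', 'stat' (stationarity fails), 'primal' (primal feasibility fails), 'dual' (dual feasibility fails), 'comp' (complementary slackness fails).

Gradient of f: grad f(x) = Q x + c = (3, 3)
Constraint values g_i(x) = a_i^T x - b_i:
  g_1((1, 0)) = 0
Stationarity residual: grad f(x) + sum_i lambda_i a_i = (0, 0)
  -> stationarity OK
Primal feasibility (all g_i <= 0): OK
Dual feasibility (all lambda_i >= 0): FAILS
Complementary slackness (lambda_i * g_i(x) = 0 for all i): OK

Verdict: the first failing condition is dual_feasibility -> dual.

dual


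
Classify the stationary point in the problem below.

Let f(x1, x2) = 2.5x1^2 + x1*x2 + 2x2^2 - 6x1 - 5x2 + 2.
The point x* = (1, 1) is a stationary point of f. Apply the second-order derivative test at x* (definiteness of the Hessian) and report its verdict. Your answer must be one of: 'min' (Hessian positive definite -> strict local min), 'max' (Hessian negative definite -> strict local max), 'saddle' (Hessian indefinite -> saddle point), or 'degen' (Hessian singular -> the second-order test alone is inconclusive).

Compute the Hessian H = grad^2 f:
  H = [[5, 1], [1, 4]]
Verify stationarity: grad f(x*) = H x* + g = (0, 0).
Eigenvalues of H: 3.382, 5.618.
Both eigenvalues > 0, so H is positive definite -> x* is a strict local min.

min


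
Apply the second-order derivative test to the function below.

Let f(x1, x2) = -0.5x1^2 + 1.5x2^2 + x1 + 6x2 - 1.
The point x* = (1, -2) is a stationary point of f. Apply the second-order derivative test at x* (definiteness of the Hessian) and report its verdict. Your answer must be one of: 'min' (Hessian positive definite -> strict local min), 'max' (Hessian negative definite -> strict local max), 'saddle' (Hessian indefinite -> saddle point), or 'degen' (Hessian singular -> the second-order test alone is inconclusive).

Compute the Hessian H = grad^2 f:
  H = [[-1, 0], [0, 3]]
Verify stationarity: grad f(x*) = H x* + g = (0, 0).
Eigenvalues of H: -1, 3.
Eigenvalues have mixed signs, so H is indefinite -> x* is a saddle point.

saddle


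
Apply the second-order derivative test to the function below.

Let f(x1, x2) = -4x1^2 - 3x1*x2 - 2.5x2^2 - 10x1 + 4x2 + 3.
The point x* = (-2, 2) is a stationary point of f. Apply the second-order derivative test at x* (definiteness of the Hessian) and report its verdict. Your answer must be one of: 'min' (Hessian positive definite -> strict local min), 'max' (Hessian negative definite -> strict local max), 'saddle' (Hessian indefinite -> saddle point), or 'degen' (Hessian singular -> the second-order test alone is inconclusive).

Compute the Hessian H = grad^2 f:
  H = [[-8, -3], [-3, -5]]
Verify stationarity: grad f(x*) = H x* + g = (0, 0).
Eigenvalues of H: -9.8541, -3.1459.
Both eigenvalues < 0, so H is negative definite -> x* is a strict local max.

max


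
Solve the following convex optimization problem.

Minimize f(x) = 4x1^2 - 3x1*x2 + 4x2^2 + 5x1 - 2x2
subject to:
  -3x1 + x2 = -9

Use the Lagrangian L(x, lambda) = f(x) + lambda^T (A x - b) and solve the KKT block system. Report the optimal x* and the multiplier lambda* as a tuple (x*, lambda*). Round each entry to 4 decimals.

Form the Lagrangian:
  L(x, lambda) = (1/2) x^T Q x + c^T x + lambda^T (A x - b)
Stationarity (grad_x L = 0): Q x + c + A^T lambda = 0.
Primal feasibility: A x = b.

This gives the KKT block system:
  [ Q   A^T ] [ x     ]   [-c ]
  [ A    0  ] [ lambda ] = [ b ]

Solving the linear system:
  x*      = (3.0645, 0.1935)
  lambda* = (9.6452)
  f(x*)   = 50.871

x* = (3.0645, 0.1935), lambda* = (9.6452)


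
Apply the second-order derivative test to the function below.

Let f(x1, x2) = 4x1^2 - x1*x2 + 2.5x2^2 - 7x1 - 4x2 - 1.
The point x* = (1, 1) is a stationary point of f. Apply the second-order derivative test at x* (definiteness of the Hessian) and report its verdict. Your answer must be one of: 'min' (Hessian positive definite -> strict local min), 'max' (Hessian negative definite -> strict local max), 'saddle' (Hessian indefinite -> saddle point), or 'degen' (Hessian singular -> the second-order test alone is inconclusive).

Compute the Hessian H = grad^2 f:
  H = [[8, -1], [-1, 5]]
Verify stationarity: grad f(x*) = H x* + g = (0, 0).
Eigenvalues of H: 4.6972, 8.3028.
Both eigenvalues > 0, so H is positive definite -> x* is a strict local min.

min


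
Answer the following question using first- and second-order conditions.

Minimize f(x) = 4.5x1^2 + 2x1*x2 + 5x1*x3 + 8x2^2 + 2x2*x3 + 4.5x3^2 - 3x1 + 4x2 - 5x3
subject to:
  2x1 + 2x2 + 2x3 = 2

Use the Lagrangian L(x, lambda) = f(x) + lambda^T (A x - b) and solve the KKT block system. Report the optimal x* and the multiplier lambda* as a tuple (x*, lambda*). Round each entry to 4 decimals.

Form the Lagrangian:
  L(x, lambda) = (1/2) x^T Q x + c^T x + lambda^T (A x - b)
Stationarity (grad_x L = 0): Q x + c + A^T lambda = 0.
Primal feasibility: A x = b.

This gives the KKT block system:
  [ Q   A^T ] [ x     ]   [-c ]
  [ A    0  ] [ lambda ] = [ b ]

Solving the linear system:
  x*      = (0.3289, -0.1579, 0.8289)
  lambda* = (-1.8947)
  f(x*)   = -0.9868

x* = (0.3289, -0.1579, 0.8289), lambda* = (-1.8947)
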